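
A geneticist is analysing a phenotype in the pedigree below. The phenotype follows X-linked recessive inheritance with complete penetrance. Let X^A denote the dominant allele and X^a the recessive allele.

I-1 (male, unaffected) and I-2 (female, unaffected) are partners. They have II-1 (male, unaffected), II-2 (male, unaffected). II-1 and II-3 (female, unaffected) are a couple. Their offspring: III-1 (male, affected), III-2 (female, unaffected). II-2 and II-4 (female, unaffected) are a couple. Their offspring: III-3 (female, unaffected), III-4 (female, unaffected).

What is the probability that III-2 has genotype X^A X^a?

1/2

II-1 is unaffected, so II-1 is X^A Y.
II-3 is unaffected so carries A and passed a to III-1 (X^a Y), so II-3 is X^A X^a.
Their cross gives offspring ratios 1/2 X^A X^A : 1/2 X^A X^a. Conditioning on III-2 being unaffected, P(X^A X^a) = 1/2 / 1 = 1/2.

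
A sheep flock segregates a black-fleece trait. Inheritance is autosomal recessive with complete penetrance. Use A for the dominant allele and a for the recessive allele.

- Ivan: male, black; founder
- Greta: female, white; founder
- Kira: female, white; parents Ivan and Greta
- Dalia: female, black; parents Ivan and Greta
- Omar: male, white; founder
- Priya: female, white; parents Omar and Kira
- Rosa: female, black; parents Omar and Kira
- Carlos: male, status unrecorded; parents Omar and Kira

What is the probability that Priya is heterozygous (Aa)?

Omar is white so carries A and passed a to Rosa (aa), so Omar is Aa.
Kira is white so carries A and received a from Ivan (aa), so Kira is Aa.
Their cross gives offspring ratios 1/4 AA : 1/2 Aa : 1/4 aa. Conditioning on Priya being white, P(Aa) = 1/2 / 3/4 = 2/3.

2/3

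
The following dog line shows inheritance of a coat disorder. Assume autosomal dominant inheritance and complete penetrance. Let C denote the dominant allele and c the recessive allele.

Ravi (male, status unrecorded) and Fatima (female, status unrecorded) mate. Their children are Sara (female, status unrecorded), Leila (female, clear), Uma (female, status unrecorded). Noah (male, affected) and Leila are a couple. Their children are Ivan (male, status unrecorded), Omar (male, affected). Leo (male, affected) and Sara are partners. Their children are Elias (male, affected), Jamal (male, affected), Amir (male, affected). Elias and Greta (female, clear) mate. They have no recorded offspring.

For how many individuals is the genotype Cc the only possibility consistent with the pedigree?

Obligate heterozygotes: Omar is affected so carries C and received c from Leila (cc), so Omar is Cc.
Every other individual is either homozygous by phenotype or has at least one consistent homozygous assignment, so the count is 1.

1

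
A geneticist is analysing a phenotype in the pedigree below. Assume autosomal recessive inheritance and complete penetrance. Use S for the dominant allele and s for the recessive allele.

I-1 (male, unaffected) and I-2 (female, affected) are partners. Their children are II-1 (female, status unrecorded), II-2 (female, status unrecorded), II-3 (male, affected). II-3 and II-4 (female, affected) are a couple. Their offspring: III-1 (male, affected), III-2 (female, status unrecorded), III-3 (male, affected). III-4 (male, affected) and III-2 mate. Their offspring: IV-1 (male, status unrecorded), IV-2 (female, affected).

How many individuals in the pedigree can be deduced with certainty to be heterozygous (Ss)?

1

Obligate heterozygotes: I-1 is unaffected so carries S and passed s to II-3 (ss), so I-1 is Ss.
Every other individual is either homozygous by phenotype or has at least one consistent homozygous assignment, so the count is 1.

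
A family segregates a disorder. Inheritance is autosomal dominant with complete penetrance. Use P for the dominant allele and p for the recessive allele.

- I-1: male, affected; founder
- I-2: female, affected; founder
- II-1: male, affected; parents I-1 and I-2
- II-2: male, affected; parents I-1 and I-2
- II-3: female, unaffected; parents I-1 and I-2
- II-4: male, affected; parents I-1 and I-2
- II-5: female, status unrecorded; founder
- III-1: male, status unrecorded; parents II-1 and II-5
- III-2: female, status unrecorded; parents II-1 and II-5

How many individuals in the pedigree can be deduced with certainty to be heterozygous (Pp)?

2

Obligate heterozygotes: I-1 is affected so carries P and passed p to II-3 (pp), so I-1 is Pp; I-2 is affected so carries P and passed p to II-3 (pp), so I-2 is Pp.
Every other individual is either homozygous by phenotype or has at least one consistent homozygous assignment, so the count is 2.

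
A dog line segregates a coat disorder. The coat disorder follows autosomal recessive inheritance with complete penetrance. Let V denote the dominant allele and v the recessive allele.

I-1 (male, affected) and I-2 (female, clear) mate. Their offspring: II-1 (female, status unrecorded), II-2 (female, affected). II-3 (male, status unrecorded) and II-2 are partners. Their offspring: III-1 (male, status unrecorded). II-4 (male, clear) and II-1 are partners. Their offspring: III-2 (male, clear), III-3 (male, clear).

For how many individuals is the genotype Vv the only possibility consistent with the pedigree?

1

Obligate heterozygotes: I-2 is clear so carries V and passed v to II-2 (vv), so I-2 is Vv.
Every other individual is either homozygous by phenotype or has at least one consistent homozygous assignment, so the count is 1.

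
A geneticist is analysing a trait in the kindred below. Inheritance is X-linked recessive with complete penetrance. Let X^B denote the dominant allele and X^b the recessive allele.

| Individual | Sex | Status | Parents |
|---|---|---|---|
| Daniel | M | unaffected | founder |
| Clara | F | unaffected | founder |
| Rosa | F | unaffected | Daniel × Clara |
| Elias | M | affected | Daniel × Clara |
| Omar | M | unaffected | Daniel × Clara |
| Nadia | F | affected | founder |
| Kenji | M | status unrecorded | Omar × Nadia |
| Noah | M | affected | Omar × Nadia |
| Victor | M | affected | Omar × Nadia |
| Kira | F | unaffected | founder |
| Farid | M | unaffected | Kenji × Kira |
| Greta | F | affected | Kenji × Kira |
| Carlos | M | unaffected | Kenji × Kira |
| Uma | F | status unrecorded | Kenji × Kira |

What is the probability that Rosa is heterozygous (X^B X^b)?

1/2

Daniel is unaffected, so Daniel is X^B Y.
Clara is unaffected so carries B and passed b to Elias (X^b Y), so Clara is X^B X^b.
Their cross gives offspring ratios 1/2 X^B X^B : 1/2 X^B X^b. Conditioning on Rosa being unaffected, P(X^B X^b) = 1/2 / 1 = 1/2.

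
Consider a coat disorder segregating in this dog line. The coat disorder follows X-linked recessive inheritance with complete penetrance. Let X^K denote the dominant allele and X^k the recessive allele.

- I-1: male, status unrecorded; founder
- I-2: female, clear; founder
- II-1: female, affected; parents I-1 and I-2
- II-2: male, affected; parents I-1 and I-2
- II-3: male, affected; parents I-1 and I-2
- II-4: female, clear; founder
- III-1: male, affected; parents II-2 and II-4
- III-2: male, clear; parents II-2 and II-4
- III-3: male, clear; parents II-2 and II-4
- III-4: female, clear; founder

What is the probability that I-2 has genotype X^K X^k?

1

I-2 is clear so carries K and passed k to II-1 (X^k X^k), so I-2 is X^K X^k, giving P(X^K X^k) = 1.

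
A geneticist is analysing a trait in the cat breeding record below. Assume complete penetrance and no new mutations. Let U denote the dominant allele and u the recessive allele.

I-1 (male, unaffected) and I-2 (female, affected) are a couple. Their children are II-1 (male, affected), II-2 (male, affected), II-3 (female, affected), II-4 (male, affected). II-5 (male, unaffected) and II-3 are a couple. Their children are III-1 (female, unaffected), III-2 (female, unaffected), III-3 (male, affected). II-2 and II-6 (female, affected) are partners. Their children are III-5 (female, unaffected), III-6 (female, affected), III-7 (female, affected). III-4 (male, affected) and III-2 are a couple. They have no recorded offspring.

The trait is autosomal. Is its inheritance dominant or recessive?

dominant

II-2 and II-6 are both affected yet have an unaffected child III-5. Under a recessive model two affected parents are homozygous and every child would be affected, so the trait cannot be recessive.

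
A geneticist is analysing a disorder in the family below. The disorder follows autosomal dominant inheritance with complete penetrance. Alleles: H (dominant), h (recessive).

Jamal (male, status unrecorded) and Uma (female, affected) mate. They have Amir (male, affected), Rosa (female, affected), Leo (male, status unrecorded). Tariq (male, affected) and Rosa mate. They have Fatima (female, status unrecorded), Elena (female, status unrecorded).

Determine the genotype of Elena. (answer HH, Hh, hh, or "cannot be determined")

cannot be determined

Elena's phenotype is unrecorded, and no parent or child forces a single allele at both positions; consistent genotype assignments exist with Elena as HH or Hh or hh.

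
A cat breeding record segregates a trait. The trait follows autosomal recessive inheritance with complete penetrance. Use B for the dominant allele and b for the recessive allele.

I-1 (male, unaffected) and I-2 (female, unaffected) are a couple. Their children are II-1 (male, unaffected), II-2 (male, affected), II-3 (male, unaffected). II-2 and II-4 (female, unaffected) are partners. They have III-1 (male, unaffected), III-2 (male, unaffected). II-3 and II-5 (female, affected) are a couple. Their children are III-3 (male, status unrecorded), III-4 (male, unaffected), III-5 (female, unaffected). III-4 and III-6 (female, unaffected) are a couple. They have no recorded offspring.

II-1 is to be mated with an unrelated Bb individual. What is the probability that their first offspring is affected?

1/6

I-1 is unaffected so carries B and passed b to II-2 (bb), so I-1 is Bb.
I-2 is unaffected so carries B and passed b to II-2 (bb), so I-2 is Bb.
II-1 is an unaffected offspring of I-1 (Bb) × I-2 (Bb), whose cross gives 1/4 BB : 1/2 Bb : 1/4 bb; conditioning on being unaffected, II-1 is BB with probability 1/3, Bb with probability 2/3.
Summing over parental genotype combinations, P(offspring is affected) = 2/3·1/4 = 1/6.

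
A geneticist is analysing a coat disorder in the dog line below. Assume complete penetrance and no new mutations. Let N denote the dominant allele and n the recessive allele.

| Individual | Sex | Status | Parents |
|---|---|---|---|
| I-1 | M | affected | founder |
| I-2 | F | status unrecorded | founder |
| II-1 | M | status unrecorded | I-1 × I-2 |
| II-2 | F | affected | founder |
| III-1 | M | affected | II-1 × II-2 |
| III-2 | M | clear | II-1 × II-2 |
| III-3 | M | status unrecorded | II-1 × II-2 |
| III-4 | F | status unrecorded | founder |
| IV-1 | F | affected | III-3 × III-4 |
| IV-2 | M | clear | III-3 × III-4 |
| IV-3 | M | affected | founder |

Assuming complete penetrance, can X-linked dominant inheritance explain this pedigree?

Yes

A consistent assignment under X-linked dominant exists: I-1 X^N Y, I-2 X^N X^N, II-1 X^N Y, II-2 X^N X^n, III-1 X^N Y, III-2 X^n Y, III-3 X^N Y, III-4 X^N X^n, IV-1 X^N X^N, IV-2 X^n Y, IV-3 X^N Y.
In this assignment every recorded phenotype matches its genotype and every non-founder's genotype is obtainable from its parents' genotypes, so the pedigree is consistent.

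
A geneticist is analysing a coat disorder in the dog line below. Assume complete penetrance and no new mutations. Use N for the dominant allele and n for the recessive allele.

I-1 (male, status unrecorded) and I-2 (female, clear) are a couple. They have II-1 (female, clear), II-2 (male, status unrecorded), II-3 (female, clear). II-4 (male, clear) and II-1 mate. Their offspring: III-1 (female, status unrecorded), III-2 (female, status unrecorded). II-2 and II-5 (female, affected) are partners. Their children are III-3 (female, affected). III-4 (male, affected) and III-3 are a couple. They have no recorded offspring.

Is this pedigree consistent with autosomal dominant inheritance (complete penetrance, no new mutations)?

A consistent assignment under autosomal dominant exists: I-1 Nn, I-2 nn, II-1 nn, II-2 Nn, II-3 nn, II-4 nn, II-5 NN, III-1 nn, III-2 nn, III-3 NN, III-4 NN.
In this assignment every recorded phenotype matches its genotype and every non-founder's genotype is obtainable from its parents' genotypes, so the pedigree is consistent.

Yes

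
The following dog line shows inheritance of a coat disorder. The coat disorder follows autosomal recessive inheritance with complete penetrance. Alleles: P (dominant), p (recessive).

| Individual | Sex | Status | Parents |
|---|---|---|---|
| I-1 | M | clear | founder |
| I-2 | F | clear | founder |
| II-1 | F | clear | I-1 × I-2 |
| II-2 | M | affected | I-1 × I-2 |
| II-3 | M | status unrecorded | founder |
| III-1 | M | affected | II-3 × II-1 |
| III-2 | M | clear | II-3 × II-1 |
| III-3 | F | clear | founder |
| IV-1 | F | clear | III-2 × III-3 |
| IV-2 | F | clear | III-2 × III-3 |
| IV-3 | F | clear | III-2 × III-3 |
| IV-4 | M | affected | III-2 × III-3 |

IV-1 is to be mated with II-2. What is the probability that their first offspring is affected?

III-2 is clear so carries P and passed p to IV-4 (pp), so III-2 is Pp.
III-3 is clear so carries P and passed p to IV-4 (pp), so III-3 is Pp.
IV-1 is a clear offspring of III-2 (Pp) × III-3 (Pp), whose cross gives 1/4 PP : 1/2 Pp : 1/4 pp; conditioning on being clear, IV-1 is PP with probability 1/3, Pp with probability 2/3.
II-2 is affected, so II-2 is pp.
Summing over parental genotype combinations, P(offspring is affected) = 2/3·1/2 = 1/3.

1/3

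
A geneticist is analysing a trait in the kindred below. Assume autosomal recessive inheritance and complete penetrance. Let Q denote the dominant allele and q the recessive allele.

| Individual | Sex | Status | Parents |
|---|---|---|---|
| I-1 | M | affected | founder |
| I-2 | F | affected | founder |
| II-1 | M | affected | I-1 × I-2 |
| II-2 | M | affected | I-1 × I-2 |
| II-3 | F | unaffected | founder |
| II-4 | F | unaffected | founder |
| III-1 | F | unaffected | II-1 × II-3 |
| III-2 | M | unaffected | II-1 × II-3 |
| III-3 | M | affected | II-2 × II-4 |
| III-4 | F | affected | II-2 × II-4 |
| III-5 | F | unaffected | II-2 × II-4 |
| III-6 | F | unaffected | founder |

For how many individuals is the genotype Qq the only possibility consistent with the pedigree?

4

Obligate heterozygotes: II-4 is unaffected so carries Q and passed q to III-3 (qq), so II-4 is Qq; III-1 is unaffected so carries Q and received q from II-1 (qq), so III-1 is Qq; III-2 is unaffected so carries Q and received q from II-1 (qq), so III-2 is Qq; III-5 is unaffected so carries Q and received q from II-2 (qq), so III-5 is Qq.
Every other individual is either homozygous by phenotype or has at least one consistent homozygous assignment, so the count is 4.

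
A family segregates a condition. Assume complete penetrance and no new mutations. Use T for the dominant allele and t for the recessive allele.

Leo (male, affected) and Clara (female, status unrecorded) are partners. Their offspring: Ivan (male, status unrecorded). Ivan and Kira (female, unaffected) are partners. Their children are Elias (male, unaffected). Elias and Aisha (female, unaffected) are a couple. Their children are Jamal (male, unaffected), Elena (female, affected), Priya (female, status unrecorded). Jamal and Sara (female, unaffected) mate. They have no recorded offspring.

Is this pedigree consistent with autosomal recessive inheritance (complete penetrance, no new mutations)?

Yes

A consistent assignment under autosomal recessive exists: Leo tt, Clara TT, Ivan Tt, Kira TT, Elias Tt, Aisha Tt, Jamal TT, Elena tt, Priya TT, Sara TT.
In this assignment every recorded phenotype matches its genotype and every non-founder's genotype is obtainable from its parents' genotypes, so the pedigree is consistent.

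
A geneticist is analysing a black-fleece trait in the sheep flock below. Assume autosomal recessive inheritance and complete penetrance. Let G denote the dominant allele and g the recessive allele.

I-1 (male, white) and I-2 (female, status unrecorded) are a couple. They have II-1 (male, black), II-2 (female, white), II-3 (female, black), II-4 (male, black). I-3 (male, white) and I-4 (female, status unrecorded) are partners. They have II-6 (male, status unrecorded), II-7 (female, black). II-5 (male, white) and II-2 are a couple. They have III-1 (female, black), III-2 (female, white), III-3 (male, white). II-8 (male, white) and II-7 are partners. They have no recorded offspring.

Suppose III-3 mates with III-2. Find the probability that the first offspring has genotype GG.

4/9

II-5 is white so carries G and passed g to III-1 (gg), so II-5 is Gg.
II-2 is white so carries G and passed g to III-1 (gg), so II-2 is Gg.
III-3 is a white offspring of II-5 (Gg) × II-2 (Gg), whose cross gives 1/4 GG : 1/2 Gg : 1/4 gg; conditioning on being white, III-3 is GG with probability 1/3, Gg with probability 2/3.
III-2 is a white offspring of II-5 (Gg) × II-2 (Gg), whose cross gives 1/4 GG : 1/2 Gg : 1/4 gg; conditioning on being white, III-2 is GG with probability 1/3, Gg with probability 2/3.
Summing over parental genotype combinations, P(offspring has genotype GG) = 1/9·1 + 2/9·1/2 + 2/9·1/2 + 4/9·1/4 = 4/9.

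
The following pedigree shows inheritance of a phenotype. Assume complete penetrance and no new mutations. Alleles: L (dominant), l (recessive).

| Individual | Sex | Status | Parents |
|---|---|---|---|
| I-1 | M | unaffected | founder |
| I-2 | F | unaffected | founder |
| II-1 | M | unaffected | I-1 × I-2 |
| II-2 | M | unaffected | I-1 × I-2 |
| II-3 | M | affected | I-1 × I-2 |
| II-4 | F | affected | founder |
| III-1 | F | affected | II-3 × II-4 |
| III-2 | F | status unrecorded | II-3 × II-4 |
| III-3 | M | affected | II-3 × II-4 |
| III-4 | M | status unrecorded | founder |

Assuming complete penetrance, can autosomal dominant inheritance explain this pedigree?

No

Under autosomal dominant, II-3 (affected, male) cannot arise from I-1 (unaffected) × I-2 (unaffected).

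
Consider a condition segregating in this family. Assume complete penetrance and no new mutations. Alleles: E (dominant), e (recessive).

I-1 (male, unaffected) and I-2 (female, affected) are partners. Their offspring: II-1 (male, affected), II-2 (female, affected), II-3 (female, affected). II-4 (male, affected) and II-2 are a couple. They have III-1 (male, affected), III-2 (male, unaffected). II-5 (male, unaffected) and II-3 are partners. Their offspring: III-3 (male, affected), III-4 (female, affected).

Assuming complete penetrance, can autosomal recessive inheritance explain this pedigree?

Under autosomal recessive, III-2 (unaffected, male) cannot arise from II-4 (affected) × II-2 (affected).

No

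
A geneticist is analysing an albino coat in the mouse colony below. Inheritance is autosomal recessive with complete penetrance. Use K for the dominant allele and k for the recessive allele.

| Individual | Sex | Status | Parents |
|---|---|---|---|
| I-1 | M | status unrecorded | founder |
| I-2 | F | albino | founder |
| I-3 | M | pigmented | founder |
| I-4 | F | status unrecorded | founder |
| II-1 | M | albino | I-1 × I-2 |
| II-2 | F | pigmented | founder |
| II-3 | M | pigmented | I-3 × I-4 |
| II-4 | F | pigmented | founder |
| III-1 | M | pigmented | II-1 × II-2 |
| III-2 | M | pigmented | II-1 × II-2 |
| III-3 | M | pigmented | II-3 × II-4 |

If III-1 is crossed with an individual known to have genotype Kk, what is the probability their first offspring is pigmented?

3/4

III-1 is pigmented so carries K and received k from II-1 (kk), so III-1 is Kk.
The cross gives 1/4 KK : 1/2 Kk : 1/4 kk, so P(offspring is pigmented) = 3/4.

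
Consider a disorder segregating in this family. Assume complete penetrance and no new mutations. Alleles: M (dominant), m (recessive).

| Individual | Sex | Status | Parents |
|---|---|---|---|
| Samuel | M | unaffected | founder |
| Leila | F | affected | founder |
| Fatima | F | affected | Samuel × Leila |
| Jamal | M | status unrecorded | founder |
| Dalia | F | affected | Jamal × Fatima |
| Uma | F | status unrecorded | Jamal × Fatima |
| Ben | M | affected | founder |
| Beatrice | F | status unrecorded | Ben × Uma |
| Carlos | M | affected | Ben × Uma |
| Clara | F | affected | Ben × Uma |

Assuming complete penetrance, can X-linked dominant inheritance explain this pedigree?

A consistent assignment under X-linked dominant exists: Samuel X^m Y, Leila X^M X^M, Fatima X^M X^m, Jamal X^M Y, Dalia X^M X^M, Uma X^M X^M, Ben X^M Y, Beatrice X^M X^M, Carlos X^M Y, Clara X^M X^M.
In this assignment every recorded phenotype matches its genotype and every non-founder's genotype is obtainable from its parents' genotypes, so the pedigree is consistent.

Yes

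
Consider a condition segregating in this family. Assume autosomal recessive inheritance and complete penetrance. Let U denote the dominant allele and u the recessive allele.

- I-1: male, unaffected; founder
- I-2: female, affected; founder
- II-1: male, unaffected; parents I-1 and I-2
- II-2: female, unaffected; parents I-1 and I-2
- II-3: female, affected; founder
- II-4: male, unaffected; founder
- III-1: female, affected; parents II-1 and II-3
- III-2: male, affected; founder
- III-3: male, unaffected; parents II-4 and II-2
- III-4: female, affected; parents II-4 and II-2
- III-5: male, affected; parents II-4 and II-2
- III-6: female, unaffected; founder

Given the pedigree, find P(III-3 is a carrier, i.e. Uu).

2/3

II-4 is unaffected so carries U and passed u to III-4 (uu), so II-4 is Uu.
II-2 is unaffected so carries U and received u from I-2 (uu), so II-2 is Uu.
Their cross gives offspring ratios 1/4 UU : 1/2 Uu : 1/4 uu. Conditioning on III-3 being unaffected, P(Uu) = 1/2 / 3/4 = 2/3.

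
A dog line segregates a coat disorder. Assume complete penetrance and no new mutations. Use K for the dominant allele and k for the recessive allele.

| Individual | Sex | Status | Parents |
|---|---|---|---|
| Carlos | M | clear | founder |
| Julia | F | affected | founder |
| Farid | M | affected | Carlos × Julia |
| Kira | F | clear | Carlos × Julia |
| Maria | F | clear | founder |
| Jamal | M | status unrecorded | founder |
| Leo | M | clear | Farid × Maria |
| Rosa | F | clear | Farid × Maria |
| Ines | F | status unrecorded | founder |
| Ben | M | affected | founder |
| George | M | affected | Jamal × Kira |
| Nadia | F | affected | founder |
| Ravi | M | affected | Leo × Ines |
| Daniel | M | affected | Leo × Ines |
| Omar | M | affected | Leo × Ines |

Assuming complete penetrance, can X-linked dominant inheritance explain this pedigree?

No

Under X-linked dominant, Rosa (clear, female) cannot arise from Farid (affected) × Maria (clear).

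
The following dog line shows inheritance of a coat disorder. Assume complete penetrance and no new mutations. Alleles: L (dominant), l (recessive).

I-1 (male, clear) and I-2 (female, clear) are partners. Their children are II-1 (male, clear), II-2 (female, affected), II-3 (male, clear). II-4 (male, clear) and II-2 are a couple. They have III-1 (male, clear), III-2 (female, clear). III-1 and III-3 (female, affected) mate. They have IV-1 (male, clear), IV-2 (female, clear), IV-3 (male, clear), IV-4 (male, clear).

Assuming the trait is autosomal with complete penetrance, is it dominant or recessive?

I-1 and I-2 are both clear yet have an affected child II-2. Under dominance, an affected child requires at least one affected parent, so the trait cannot be dominant.

recessive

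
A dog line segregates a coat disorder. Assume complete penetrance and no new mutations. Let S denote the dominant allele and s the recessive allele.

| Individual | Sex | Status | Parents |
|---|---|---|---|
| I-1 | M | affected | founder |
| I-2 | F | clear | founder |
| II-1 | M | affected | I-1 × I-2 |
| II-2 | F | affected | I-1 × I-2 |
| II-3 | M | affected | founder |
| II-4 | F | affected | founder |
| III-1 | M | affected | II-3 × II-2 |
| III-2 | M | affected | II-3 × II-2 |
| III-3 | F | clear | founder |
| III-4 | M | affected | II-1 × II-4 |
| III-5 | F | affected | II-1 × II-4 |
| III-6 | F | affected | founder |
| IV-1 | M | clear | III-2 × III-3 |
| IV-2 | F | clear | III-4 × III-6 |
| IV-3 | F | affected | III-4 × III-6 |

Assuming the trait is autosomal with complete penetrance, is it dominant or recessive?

dominant

III-4 and III-6 are both affected yet have a clear child IV-2. Under a recessive model two affected parents are homozygous and every child would be affected, so the trait cannot be recessive.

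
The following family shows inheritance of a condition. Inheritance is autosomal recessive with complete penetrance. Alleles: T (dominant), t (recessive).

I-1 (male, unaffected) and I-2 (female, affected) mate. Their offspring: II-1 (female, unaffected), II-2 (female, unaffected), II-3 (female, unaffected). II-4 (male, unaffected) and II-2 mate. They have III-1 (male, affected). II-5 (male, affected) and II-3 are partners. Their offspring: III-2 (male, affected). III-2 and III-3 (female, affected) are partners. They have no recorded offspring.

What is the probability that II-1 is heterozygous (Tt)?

II-1 is unaffected so carries T and received t from I-2 (tt), so II-1 is Tt, giving P(Tt) = 1.

1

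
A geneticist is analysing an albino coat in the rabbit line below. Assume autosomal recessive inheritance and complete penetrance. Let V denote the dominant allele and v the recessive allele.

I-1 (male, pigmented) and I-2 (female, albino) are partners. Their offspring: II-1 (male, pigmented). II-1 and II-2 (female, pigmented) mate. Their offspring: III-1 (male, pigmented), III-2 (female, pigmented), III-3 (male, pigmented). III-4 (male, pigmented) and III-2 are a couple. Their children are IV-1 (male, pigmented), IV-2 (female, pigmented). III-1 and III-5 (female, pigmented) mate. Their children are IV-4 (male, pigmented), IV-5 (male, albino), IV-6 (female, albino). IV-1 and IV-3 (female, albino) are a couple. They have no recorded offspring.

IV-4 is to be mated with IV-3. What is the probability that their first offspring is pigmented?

III-1 is pigmented so carries V and passed v to IV-5 (vv), so III-1 is Vv.
III-5 is pigmented so carries V and passed v to IV-5 (vv), so III-5 is Vv.
IV-4 is a pigmented offspring of III-1 (Vv) × III-5 (Vv), whose cross gives 1/4 VV : 1/2 Vv : 1/4 vv; conditioning on being pigmented, IV-4 is VV with probability 1/3, Vv with probability 2/3.
IV-3 is albino, so IV-3 is vv.
Summing over parental genotype combinations, P(offspring is pigmented) = 1/3·1 + 2/3·1/2 = 2/3.

2/3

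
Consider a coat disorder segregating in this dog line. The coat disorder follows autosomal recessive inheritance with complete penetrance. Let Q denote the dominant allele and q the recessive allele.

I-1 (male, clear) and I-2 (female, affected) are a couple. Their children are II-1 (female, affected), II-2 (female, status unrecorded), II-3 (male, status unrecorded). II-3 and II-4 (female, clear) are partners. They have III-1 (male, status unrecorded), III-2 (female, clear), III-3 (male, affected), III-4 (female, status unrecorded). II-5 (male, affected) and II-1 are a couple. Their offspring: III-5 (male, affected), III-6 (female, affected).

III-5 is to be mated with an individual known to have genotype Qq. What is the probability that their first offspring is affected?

III-5 is affected, so III-5 is qq.
The cross gives 1/2 Qq : 1/2 qq, so P(offspring is affected) = 1/2.

1/2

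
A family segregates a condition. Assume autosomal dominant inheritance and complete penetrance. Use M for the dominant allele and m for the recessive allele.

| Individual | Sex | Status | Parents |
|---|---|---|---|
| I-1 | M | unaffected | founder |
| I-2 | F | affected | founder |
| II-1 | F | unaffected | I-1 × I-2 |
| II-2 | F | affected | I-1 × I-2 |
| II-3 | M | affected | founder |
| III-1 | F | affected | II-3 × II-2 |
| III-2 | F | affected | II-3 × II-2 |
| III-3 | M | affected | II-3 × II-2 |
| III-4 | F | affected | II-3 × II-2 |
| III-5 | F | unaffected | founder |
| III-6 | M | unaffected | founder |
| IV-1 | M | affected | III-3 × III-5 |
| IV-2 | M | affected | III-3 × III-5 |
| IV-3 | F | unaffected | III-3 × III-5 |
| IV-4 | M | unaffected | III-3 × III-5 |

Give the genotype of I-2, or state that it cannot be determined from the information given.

From phenotype alone, I-2 is MM or Mm.
I-2 is affected so carries M and passed m to II-1 (mm), so I-2 is Mm.

Mm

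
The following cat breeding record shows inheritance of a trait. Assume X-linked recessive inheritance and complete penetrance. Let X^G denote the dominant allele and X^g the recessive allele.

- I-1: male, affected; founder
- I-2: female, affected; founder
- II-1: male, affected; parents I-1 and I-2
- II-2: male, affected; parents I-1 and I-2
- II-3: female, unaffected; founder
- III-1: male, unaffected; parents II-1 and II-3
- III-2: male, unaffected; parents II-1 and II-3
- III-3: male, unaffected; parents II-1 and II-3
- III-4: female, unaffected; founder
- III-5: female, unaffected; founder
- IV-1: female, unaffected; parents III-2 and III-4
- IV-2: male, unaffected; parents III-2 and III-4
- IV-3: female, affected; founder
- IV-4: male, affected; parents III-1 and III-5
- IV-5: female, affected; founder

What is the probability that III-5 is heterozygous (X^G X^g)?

III-5 is unaffected so carries G and passed g to IV-4 (X^g Y), so III-5 is X^G X^g, giving P(X^G X^g) = 1.

1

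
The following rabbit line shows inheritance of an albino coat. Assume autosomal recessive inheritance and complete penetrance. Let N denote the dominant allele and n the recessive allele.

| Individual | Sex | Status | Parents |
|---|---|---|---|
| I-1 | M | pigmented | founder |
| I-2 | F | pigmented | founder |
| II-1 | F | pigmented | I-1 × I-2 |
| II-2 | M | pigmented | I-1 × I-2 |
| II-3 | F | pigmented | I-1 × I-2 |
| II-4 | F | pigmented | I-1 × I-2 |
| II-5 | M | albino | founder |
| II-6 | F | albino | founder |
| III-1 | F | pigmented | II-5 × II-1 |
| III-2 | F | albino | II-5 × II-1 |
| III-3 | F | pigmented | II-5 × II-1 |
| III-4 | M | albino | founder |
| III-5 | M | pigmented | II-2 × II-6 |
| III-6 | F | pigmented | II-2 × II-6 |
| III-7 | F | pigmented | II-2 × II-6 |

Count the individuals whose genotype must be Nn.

6

Obligate heterozygotes: II-1 is pigmented so carries N and passed n to III-2 (nn), so II-1 is Nn; III-1 is pigmented so carries N and received n from II-5 (nn), so III-1 is Nn; III-3 is pigmented so carries N and received n from II-5 (nn), so III-3 is Nn; III-5 is pigmented so carries N and received n from II-6 (nn), so III-5 is Nn; III-6 is pigmented so carries N and received n from II-6 (nn), so III-6 is Nn; III-7 is pigmented so carries N and received n from II-6 (nn), so III-7 is Nn.
Every other individual is either homozygous by phenotype or has at least one consistent homozygous assignment, so the count is 6.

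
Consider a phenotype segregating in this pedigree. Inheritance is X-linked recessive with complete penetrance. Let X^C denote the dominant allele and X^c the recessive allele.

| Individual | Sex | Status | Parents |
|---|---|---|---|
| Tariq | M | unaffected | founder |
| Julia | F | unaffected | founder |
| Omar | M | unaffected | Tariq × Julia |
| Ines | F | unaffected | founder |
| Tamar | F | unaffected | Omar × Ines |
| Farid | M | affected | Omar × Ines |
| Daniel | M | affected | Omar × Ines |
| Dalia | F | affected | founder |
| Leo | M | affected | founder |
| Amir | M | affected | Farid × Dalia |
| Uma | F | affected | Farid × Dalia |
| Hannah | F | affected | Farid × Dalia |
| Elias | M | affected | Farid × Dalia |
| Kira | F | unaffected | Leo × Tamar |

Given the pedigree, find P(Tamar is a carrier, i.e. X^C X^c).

Omar is unaffected, so Omar is X^C Y.
Ines is unaffected so carries C and passed c to Farid (X^c Y), so Ines is X^C X^c.
Their cross gives offspring ratios 1/2 X^C X^C : 1/2 X^C X^c. Conditioning on Tamar being unaffected, P(X^C X^c) = 1/2 / 1 = 1/2 before taking Tamar's own offspring into account.
Leo is affected, so Leo is X^c Y.
Now use Tamar's offspring. Probability of each recorded status — unaffected daughter Kira: 1/2 if Tamar is X^C X^c, 1 if X^C X^C.
Bayes: P(X^C X^c) = 1/2·1/2 / (1/2·1/2 + 1/2·1) = 1/3.

1/3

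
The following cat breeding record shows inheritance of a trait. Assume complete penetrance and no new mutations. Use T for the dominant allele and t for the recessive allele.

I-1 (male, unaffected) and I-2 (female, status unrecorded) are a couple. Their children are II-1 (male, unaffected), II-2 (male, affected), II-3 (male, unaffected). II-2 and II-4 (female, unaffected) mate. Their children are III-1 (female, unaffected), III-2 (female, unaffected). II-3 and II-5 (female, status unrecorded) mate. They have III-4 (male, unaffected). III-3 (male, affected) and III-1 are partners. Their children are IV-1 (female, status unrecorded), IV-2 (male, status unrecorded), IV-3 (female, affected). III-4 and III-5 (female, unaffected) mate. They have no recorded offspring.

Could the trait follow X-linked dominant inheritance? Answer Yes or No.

Under X-linked dominant, III-1 (unaffected, female) cannot arise from II-2 (affected) × II-4 (unaffected).

No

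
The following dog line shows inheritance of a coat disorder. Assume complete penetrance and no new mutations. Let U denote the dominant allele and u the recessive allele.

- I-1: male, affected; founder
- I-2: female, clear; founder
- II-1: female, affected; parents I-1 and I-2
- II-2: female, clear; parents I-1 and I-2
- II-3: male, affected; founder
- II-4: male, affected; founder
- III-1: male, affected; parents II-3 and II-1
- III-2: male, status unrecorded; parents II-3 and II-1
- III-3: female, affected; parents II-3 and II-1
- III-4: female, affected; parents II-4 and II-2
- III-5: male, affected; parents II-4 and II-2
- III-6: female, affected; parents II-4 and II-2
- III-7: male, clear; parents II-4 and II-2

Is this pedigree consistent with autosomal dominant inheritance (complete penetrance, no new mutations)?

Yes

A consistent assignment under autosomal dominant exists: I-1 Uu, I-2 uu, II-1 Uu, II-2 uu, II-3 UU, II-4 Uu, III-1 UU, III-2 UU, III-3 UU, III-4 Uu, III-5 Uu, III-6 Uu, III-7 uu.
In this assignment every recorded phenotype matches its genotype and every non-founder's genotype is obtainable from its parents' genotypes, so the pedigree is consistent.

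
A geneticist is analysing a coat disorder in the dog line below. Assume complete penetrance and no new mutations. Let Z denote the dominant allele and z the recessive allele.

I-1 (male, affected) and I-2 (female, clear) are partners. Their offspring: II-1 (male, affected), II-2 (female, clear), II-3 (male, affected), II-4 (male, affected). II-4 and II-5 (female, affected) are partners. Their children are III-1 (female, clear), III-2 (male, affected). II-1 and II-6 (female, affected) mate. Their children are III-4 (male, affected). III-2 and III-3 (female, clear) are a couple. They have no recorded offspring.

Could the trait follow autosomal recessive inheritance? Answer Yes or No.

No

Under autosomal recessive, III-1 (clear, female) cannot arise from II-4 (affected) × II-5 (affected).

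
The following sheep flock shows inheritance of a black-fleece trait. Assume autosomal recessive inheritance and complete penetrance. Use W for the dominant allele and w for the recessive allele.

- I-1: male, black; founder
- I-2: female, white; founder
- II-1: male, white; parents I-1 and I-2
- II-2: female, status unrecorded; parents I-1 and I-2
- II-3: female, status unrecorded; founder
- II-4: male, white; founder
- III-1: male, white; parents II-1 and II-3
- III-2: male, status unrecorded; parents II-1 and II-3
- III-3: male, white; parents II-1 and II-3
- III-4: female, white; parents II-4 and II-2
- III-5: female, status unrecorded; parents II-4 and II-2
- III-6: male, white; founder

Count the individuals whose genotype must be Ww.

Obligate heterozygotes: II-1 is white so carries W and received w from I-1 (ww), so II-1 is Ww.
Every other individual is either homozygous by phenotype or has at least one consistent homozygous assignment, so the count is 1.

1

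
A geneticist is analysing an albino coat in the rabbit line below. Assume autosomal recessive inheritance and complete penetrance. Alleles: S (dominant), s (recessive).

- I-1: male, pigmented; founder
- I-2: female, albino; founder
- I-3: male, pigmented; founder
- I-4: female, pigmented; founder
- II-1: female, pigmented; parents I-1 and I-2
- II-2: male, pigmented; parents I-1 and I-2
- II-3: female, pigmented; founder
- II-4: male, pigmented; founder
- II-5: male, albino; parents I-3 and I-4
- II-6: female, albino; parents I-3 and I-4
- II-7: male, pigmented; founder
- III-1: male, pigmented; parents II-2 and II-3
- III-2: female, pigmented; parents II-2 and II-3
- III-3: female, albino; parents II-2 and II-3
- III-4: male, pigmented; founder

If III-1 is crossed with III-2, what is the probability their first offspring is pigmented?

II-2 is pigmented so carries S and received s from I-2 (ss), so II-2 is Ss.
II-3 is pigmented so carries S and passed s to III-3 (ss), so II-3 is Ss.
III-1 is a pigmented offspring of II-2 (Ss) × II-3 (Ss), whose cross gives 1/4 SS : 1/2 Ss : 1/4 ss; conditioning on being pigmented, III-1 is SS with probability 1/3, Ss with probability 2/3.
III-2 is a pigmented offspring of II-2 (Ss) × II-3 (Ss), whose cross gives 1/4 SS : 1/2 Ss : 1/4 ss; conditioning on being pigmented, III-2 is SS with probability 1/3, Ss with probability 2/3.
Summing over parental genotype combinations, P(offspring is pigmented) = 1/9·1 + 2/9·1 + 2/9·1 + 4/9·3/4 = 8/9.

8/9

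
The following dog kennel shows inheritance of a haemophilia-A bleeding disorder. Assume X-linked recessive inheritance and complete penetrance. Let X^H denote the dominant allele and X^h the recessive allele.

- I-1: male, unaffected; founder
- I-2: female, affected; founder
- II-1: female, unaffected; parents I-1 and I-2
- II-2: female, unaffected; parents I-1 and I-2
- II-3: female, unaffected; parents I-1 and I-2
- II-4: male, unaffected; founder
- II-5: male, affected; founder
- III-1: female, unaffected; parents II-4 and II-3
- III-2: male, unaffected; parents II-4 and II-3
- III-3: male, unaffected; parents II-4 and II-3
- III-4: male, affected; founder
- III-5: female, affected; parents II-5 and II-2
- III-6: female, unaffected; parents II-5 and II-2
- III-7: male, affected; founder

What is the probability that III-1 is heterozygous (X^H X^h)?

II-4 is unaffected, so II-4 is X^H Y.
II-3 is unaffected so carries H and received h from I-2 (X^h X^h), so II-3 is X^H X^h.
Their cross gives offspring ratios 1/2 X^H X^H : 1/2 X^H X^h. Conditioning on III-1 being unaffected, P(X^H X^h) = 1/2 / 1 = 1/2.

1/2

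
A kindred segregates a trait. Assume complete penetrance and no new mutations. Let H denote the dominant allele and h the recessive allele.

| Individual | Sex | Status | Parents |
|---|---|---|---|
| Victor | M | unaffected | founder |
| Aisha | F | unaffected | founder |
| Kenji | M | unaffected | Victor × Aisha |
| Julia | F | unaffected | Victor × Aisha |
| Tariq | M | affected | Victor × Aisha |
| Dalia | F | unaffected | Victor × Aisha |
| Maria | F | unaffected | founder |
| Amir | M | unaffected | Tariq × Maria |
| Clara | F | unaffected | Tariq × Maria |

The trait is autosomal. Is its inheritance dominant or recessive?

Victor and Aisha are both unaffected yet have an affected child Tariq. Under dominance, an affected child requires at least one affected parent, so the trait cannot be dominant.

recessive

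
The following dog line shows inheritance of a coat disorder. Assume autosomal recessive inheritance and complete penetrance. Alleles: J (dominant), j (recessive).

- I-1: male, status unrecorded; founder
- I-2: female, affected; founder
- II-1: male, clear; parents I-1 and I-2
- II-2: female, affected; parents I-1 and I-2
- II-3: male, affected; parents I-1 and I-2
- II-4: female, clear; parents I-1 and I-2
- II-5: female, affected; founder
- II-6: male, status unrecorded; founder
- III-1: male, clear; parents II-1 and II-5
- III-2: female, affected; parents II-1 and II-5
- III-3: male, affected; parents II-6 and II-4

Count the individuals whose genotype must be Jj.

Obligate heterozygotes: I-1 passed J to II-1 (Jj, whose j came from I-2) and passed j to II-2 (jj), so I-1 is Jj; II-1 is clear so carries J and received j from I-2 (jj), so II-1 is Jj; II-4 is clear so carries J and received j from I-2 (jj), so II-4 is Jj; III-1 is clear so carries J and received j from II-5 (jj), so III-1 is Jj.
Every other individual is either homozygous by phenotype or has at least one consistent homozygous assignment, so the count is 4.

4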